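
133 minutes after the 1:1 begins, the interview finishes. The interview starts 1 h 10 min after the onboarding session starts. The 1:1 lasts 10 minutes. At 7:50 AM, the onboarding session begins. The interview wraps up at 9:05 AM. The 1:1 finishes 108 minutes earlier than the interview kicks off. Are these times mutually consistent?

No

The interview starts at 7:50 AM + 70 min = 9:00 AM.
The 1:1 ends at 9:00 AM − 108 min = 7:12 AM.
The 1:1 starts at 7:12 AM − 10 min = 7:02 AM.
The interview ends at 7:02 AM + 133 min = 9:15 AM.
But the interview is also said to end at 9:05 AM — a 10-minute conflict.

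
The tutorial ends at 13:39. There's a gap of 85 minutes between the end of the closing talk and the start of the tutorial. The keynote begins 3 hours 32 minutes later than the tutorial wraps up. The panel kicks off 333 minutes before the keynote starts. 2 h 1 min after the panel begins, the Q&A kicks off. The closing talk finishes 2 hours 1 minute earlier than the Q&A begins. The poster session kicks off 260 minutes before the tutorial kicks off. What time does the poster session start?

08:43

The keynote starts at 13:39 + 212 min = 17:11.
The panel starts at 17:11 − 333 min = 11:38.
The Q&A starts at 11:38 + 121 min = 13:39.
The closing talk ends at 13:39 − 121 min = 11:38.
The tutorial starts at 11:38 + 85 min = 13:03.
The poster session starts at 13:03 − 260 min = 08:43.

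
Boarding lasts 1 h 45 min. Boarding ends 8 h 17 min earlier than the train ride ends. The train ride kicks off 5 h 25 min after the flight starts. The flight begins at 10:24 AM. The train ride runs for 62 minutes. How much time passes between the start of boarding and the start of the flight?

3 h 35 min

The train ride starts at 10:24 AM + 325 min = 3:49 PM.
The train ride ends at 3:49 PM + 62 min = 4:51 PM.
Boarding ends at 4:51 PM − 497 min = 8:34 AM.
Boarding starts at 8:34 AM − 105 min = 6:49 AM.
From 6:49 AM to 10:24 AM is 3 h 35 min.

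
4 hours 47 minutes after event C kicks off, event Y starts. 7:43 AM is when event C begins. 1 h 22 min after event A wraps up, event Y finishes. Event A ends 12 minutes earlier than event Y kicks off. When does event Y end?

Event Y starts at 7:43 AM + 287 min = 12:30 PM.
Event A ends at 12:30 PM − 12 min = 12:18 PM.
Event Y ends at 12:18 PM + 82 min = 1:40 PM.

1:40 PM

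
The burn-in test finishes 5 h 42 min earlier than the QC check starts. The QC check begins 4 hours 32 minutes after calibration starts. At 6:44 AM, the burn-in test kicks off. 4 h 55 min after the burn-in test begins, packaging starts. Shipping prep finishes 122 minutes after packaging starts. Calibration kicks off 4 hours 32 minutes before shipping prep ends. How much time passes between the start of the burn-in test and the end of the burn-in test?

75 minutes

Packaging starts at 6:44 AM + 295 min = 11:39 AM.
Shipping prep ends at 11:39 AM + 122 min = 1:41 PM.
Calibration starts at 1:41 PM − 272 min = 9:09 AM.
The QC check starts at 9:09 AM + 272 min = 1:41 PM.
The burn-in test ends at 1:41 PM − 342 min = 7:59 AM.
From 6:44 AM to 7:59 AM is 75 minutes.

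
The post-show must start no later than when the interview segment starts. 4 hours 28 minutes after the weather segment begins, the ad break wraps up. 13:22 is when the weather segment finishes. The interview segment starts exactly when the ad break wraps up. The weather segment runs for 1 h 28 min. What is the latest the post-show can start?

16:22

The weather segment starts at 13:22 − 88 min = 11:54.
The ad break ends at 11:54 + 268 min = 16:22.
So the interview segment starts at 16:22.
The post-show is bounded by the interview segment, so the latest it can start is 16:22.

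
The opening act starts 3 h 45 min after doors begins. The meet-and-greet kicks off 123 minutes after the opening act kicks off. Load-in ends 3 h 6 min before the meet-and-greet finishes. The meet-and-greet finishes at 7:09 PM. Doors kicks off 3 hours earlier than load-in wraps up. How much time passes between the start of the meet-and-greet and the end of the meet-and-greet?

Load-in ends at 7:09 PM − 186 min = 4:03 PM.
Doors starts at 4:03 PM − 180 min = 1:03 PM.
The opening act starts at 1:03 PM + 225 min = 4:48 PM.
The meet-and-greet starts at 4:48 PM + 123 min = 6:51 PM.
From 6:51 PM to 7:09 PM is 18 minutes.

18 minutes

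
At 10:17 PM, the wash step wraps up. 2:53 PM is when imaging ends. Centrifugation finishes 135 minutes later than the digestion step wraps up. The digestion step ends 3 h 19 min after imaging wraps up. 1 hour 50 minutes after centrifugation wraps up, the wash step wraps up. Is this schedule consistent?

The digestion step ends at 2:53 PM + 199 min = 6:12 PM.
Centrifugation ends at 6:12 PM + 135 min = 8:27 PM.
The wash step ends at 8:27 PM + 110 min = 10:17 PM.
That matches the stated 10:17 PM, so the schedule is consistent.

Yes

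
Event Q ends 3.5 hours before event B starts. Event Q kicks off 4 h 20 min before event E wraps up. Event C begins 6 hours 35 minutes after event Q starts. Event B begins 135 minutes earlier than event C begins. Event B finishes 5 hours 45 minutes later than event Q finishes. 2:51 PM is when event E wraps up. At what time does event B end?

5:06 PM

Event Q starts at 2:51 PM − 260 min = 10:31 AM.
Event C starts at 10:31 AM + 395 min = 5:06 PM.
Event B starts at 5:06 PM − 135 min = 2:51 PM.
Event Q ends at 2:51 PM − 210 min = 11:21 AM.
Event B ends at 11:21 AM + 345 min = 5:06 PM.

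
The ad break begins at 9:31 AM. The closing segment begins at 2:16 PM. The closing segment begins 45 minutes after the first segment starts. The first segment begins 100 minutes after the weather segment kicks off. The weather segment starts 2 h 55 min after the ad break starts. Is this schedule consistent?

The weather segment starts at 9:31 AM + 175 min = 12:26 PM.
The first segment starts at 12:26 PM + 100 min = 2:06 PM.
The closing segment starts at 2:06 PM + 45 min = 2:51 PM.
But the closing segment is also said to start at 2:16 PM — a 35-minute conflict.

No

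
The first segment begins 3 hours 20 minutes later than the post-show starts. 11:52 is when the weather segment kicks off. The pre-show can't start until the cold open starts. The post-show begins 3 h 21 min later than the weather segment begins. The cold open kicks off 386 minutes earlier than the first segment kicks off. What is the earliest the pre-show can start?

12:07

The post-show starts at 11:52 + 201 min = 15:13.
The first segment starts at 15:13 + 200 min = 18:33.
The cold open starts at 18:33 − 386 min = 12:07.
The pre-show is bounded by the cold open, so the earliest it can start is 12:07.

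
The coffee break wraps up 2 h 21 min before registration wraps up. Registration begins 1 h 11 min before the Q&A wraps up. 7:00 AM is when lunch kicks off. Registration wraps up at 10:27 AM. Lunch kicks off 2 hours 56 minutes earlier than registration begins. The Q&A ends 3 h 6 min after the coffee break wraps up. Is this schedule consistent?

No

The coffee break ends at 10:27 AM − 141 min = 8:06 AM.
The Q&A ends at 8:06 AM + 186 min = 11:12 AM.
Registration starts at 11:12 AM − 71 min = 10:01 AM.
Lunch starts at 10:01 AM − 176 min = 7:05 AM.
But lunch is also said to start at 7:00 AM — a 5-minute conflict.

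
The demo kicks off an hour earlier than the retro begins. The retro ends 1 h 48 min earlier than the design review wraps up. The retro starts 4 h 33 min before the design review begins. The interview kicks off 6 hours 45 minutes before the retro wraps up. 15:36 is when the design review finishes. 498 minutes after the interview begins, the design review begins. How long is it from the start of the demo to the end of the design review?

The retro ends at 15:36 − 108 min = 13:48.
The interview starts at 13:48 − 405 min = 07:03.
The design review starts at 07:03 + 498 min = 15:21.
The retro starts at 15:21 − 273 min = 10:48.
The demo starts at 10:48 − 60 min = 09:48.
From 09:48 to 15:36 is 5 h 48 min.

5 h 48 min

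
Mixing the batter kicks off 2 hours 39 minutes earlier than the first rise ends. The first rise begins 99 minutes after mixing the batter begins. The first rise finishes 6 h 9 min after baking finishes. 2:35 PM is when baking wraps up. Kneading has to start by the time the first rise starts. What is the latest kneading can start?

The first rise ends at 2:35 PM + 369 min = 8:44 PM.
Mixing the batter starts at 8:44 PM − 159 min = 6:05 PM.
The first rise starts at 6:05 PM + 99 min = 7:44 PM.
Kneading is bounded by the first rise, so the latest it can start is 7:44 PM.

7:44 PM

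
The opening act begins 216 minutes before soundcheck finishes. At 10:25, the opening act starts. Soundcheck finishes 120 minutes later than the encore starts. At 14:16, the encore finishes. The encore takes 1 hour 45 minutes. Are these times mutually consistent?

No

The encore starts at 14:16 − 105 min = 12:31.
Soundcheck ends at 12:31 + 120 min = 14:31.
The opening act starts at 14:31 − 216 min = 10:55.
But the opening act is also said to start at 10:25 — a 30-minute conflict.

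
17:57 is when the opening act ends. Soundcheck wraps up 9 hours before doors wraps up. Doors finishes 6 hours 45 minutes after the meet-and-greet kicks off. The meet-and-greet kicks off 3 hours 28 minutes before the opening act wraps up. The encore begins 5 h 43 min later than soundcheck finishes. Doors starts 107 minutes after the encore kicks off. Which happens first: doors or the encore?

The meet-and-greet starts at 17:57 − 208 min = 14:29.
Doors ends at 14:29 + 405 min = 21:14.
Soundcheck ends at 21:14 − 540 min = 12:14.
The encore starts at 12:14 + 343 min = 17:57.
Doors starts at 17:57 + 107 min = 19:44.
Doors starts at 19:44 and the encore starts at 17:57, so the encore is first.

the encore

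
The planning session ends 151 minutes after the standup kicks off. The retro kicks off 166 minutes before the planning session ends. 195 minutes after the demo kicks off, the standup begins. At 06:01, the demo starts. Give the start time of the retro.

The standup starts at 06:01 + 195 min = 09:16.
The planning session ends at 09:16 + 151 min = 11:47.
The retro starts at 11:47 − 166 min = 09:01.

09:01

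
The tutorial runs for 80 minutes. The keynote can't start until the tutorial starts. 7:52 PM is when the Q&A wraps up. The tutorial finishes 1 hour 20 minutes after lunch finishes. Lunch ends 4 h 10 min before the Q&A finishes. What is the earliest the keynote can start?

3:42 PM

Lunch ends at 7:52 PM − 250 min = 3:42 PM.
The tutorial ends at 3:42 PM + 80 min = 5:02 PM.
The tutorial starts at 5:02 PM − 80 min = 3:42 PM.
The keynote is bounded by the tutorial, so the earliest it can start is 3:42 PM.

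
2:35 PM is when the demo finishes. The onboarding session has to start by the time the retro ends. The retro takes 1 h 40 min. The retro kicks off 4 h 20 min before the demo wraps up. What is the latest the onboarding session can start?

The retro starts at 2:35 PM − 260 min = 10:15 AM.
The retro ends at 10:15 AM + 100 min = 11:55 AM.
The onboarding session is bounded by the retro, so the latest it can start is 11:55 AM.

11:55 AM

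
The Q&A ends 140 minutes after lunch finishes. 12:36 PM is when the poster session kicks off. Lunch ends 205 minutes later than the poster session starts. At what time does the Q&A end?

6:21 PM

Lunch ends at 12:36 PM + 205 min = 4:01 PM.
The Q&A ends at 4:01 PM + 140 min = 6:21 PM.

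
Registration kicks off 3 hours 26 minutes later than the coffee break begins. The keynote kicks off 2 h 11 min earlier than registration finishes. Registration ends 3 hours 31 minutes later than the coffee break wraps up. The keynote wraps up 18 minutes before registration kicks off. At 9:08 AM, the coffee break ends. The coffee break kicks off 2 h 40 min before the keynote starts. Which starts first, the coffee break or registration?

Registration ends at 9:08 AM + 211 min = 12:39 PM.
The keynote starts at 12:39 PM − 131 min = 10:28 AM.
The coffee break starts at 10:28 AM − 160 min = 7:48 AM.
Registration starts at 7:48 AM + 206 min = 11:14 AM.
The coffee break starts at 7:48 AM and registration starts at 11:14 AM, so the coffee break is first.

the coffee break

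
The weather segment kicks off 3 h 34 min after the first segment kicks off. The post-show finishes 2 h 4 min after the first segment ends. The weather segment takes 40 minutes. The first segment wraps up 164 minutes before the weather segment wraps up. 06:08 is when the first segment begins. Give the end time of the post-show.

The weather segment starts at 06:08 + 214 min = 09:42.
The weather segment ends at 09:42 + 40 min = 10:22.
The first segment ends at 10:22 − 164 min = 07:38.
The post-show ends at 07:38 + 124 min = 09:42.

09:42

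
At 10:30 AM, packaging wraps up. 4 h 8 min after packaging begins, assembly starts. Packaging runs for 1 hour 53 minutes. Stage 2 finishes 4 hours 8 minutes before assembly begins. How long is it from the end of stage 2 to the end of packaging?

Packaging starts at 10:30 AM − 113 min = 8:37 AM.
Assembly starts at 8:37 AM + 248 min = 12:45 PM.
Stage 2 ends at 12:45 PM − 248 min = 8:37 AM.
From 8:37 AM to 10:30 AM is 1 h 53 min.

1 h 53 min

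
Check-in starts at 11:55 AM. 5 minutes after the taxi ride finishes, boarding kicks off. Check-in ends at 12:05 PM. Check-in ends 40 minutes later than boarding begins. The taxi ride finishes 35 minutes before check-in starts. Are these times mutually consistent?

The taxi ride ends at 11:55 AM − 35 min = 11:20 AM.
Boarding starts at 11:20 AM + 5 min = 11:25 AM.
Check-in ends at 11:25 AM + 40 min = 12:05 PM.
That matches the stated 12:05 PM, so the schedule is consistent.

Yes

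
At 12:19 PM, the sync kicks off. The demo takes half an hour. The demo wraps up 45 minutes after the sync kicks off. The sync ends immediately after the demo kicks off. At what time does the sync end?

12:34 PM

The demo ends at 12:19 PM + 45 min = 1:04 PM.
The demo starts at 1:04 PM − 30 min = 12:34 PM.
So the sync ends at 12:34 PM.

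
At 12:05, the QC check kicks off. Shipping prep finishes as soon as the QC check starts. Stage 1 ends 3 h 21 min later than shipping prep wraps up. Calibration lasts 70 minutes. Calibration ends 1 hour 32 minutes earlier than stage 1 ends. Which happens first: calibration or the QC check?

Shipping prep ends at 12:05.
Stage 1 ends at 12:05 + 201 min = 15:26.
Calibration ends at 15:26 − 92 min = 13:54.
Calibration starts at 13:54 − 70 min = 12:44.
Calibration starts at 12:44 and the QC check starts at 12:05, so the QC check is first.

the QC check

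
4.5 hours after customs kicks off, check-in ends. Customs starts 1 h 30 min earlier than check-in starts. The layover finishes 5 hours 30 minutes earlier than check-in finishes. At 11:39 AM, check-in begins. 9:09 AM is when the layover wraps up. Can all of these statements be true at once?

Customs starts at 11:39 AM − 90 min = 10:09 AM.
Check-in ends at 10:09 AM + 270 min = 2:39 PM.
The layover ends at 2:39 PM − 330 min = 9:09 AM.
That matches the stated 9:09 AM, so the schedule is consistent.

Yes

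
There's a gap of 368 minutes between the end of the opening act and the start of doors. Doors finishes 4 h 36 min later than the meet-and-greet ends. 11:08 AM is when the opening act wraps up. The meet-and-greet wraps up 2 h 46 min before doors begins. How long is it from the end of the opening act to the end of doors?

Doors starts at 11:08 AM + 368 min = 5:16 PM.
The meet-and-greet ends at 5:16 PM − 166 min = 2:30 PM.
Doors ends at 2:30 PM + 276 min = 7:06 PM.
From 11:08 AM to 7:06 PM is 7 h 58 min.

7 h 58 min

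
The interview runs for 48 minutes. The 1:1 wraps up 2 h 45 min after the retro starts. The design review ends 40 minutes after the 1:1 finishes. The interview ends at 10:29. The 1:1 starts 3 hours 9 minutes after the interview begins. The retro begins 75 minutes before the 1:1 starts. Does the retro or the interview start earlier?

the interview

The interview starts at 10:29 − 48 min = 09:41.
The 1:1 starts at 09:41 + 189 min = 12:50.
The retro starts at 12:50 − 75 min = 11:35.
The retro starts at 11:35 and the interview starts at 09:41, so the interview is first.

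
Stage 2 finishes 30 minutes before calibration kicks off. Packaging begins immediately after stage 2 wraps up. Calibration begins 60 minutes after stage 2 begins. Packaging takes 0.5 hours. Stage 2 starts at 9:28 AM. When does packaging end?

10:28 AM

Calibration starts at 9:28 AM + 60 min = 10:28 AM.
Stage 2 ends at 10:28 AM − 30 min = 9:58 AM.
So packaging starts at 9:58 AM.
Packaging ends at 9:58 AM + 30 min = 10:28 AM.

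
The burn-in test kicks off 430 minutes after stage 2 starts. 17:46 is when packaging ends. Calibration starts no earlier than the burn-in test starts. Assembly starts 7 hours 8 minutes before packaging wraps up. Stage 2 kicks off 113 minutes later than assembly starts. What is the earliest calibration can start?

19:41

Assembly starts at 17:46 − 428 min = 10:38.
Stage 2 starts at 10:38 + 113 min = 12:31.
The burn-in test starts at 12:31 + 430 min = 19:41.
Calibration is bounded by the burn-in test, so the earliest it can start is 19:41.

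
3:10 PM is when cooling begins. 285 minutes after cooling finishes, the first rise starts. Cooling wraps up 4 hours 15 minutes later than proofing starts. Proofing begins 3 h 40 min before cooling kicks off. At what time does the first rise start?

Proofing starts at 3:10 PM − 220 min = 11:30 AM.
Cooling ends at 11:30 AM + 255 min = 3:45 PM.
The first rise starts at 3:45 PM + 285 min = 8:30 PM.

8:30 PM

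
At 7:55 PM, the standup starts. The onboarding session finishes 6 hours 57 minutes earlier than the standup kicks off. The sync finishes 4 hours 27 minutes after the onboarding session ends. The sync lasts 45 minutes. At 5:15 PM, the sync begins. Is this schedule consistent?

The onboarding session ends at 7:55 PM − 417 min = 12:58 PM.
The sync ends at 12:58 PM + 267 min = 5:25 PM.
The sync starts at 5:25 PM − 45 min = 4:40 PM.
But the sync is also said to start at 5:15 PM — a 35-minute conflict.

No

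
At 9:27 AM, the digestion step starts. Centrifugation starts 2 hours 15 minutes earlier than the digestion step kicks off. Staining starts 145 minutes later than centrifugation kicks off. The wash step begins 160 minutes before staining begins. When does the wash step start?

Centrifugation starts at 9:27 AM − 135 min = 7:12 AM.
Staining starts at 7:12 AM + 145 min = 9:37 AM.
The wash step starts at 9:37 AM − 160 min = 6:57 AM.

6:57 AM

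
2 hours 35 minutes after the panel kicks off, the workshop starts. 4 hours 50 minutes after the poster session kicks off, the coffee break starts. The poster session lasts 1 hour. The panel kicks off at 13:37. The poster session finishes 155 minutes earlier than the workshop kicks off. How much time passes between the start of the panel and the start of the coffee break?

230 minutes

The workshop starts at 13:37 + 155 min = 16:12.
The poster session ends at 16:12 − 155 min = 13:37.
The poster session starts at 13:37 − 60 min = 12:37.
The coffee break starts at 12:37 + 290 min = 17:27.
From 13:37 to 17:27 is 230 minutes.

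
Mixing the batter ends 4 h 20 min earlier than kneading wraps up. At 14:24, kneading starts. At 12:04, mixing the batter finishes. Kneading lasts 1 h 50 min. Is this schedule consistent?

No

Kneading ends at 14:24 + 110 min = 16:14.
Mixing the batter ends at 16:14 − 260 min = 11:54.
But mixing the batter is also said to end at 12:04 — a 10-minute conflict.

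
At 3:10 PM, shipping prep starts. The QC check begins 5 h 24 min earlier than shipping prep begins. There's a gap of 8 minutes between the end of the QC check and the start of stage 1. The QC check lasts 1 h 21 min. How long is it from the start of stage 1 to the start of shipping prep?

3 hours 55 minutes

The QC check starts at 3:10 PM − 324 min = 9:46 AM.
The QC check ends at 9:46 AM + 81 min = 11:07 AM.
Stage 1 starts at 11:07 AM + 8 min = 11:15 AM.
From 11:15 AM to 3:10 PM is 3 hours 55 minutes.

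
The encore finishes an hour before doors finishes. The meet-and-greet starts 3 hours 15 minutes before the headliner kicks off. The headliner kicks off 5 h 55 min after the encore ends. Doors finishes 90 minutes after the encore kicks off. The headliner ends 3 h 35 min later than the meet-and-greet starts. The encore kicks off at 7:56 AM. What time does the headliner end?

Doors ends at 7:56 AM + 90 min = 9:26 AM.
The encore ends at 9:26 AM − 60 min = 8:26 AM.
The headliner starts at 8:26 AM + 355 min = 2:21 PM.
The meet-and-greet starts at 2:21 PM − 195 min = 11:06 AM.
The headliner ends at 11:06 AM + 215 min = 2:41 PM.

2:41 PM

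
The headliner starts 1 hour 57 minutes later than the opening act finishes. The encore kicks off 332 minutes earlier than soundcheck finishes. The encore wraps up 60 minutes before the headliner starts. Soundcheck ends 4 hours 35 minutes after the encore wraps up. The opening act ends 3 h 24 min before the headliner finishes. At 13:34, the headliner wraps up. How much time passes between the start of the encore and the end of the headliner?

3 hours 24 minutes

The opening act ends at 13:34 − 204 min = 10:10.
The headliner starts at 10:10 + 117 min = 12:07.
The encore ends at 12:07 − 60 min = 11:07.
Soundcheck ends at 11:07 + 275 min = 15:42.
The encore starts at 15:42 − 332 min = 10:10.
From 10:10 to 13:34 is 3 hours 24 minutes.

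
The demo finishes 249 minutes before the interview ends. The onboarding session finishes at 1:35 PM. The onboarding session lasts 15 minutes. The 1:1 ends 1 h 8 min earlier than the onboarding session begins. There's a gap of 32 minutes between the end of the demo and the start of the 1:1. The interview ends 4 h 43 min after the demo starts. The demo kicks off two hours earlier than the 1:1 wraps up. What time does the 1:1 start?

11:18 AM

The onboarding session starts at 1:35 PM − 15 min = 1:20 PM.
The 1:1 ends at 1:20 PM − 68 min = 12:12 PM.
The demo starts at 12:12 PM − 120 min = 10:12 AM.
The interview ends at 10:12 AM + 283 min = 2:55 PM.
The demo ends at 2:55 PM − 249 min = 10:46 AM.
The 1:1 starts at 10:46 AM + 32 min = 11:18 AM.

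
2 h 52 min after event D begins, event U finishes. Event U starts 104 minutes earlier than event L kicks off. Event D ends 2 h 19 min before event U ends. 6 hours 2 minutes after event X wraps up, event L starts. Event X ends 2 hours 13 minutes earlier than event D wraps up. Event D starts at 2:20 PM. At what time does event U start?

4:58 PM

Event U ends at 2:20 PM + 172 min = 5:12 PM.
Event D ends at 5:12 PM − 139 min = 2:53 PM.
Event X ends at 2:53 PM − 133 min = 12:40 PM.
Event L starts at 12:40 PM + 362 min = 6:42 PM.
Event U starts at 6:42 PM − 104 min = 4:58 PM.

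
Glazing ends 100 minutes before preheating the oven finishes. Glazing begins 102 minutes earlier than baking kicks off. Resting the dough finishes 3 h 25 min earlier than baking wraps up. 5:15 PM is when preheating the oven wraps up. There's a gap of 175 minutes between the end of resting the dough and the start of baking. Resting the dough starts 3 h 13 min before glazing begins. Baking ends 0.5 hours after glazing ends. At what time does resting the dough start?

10:40 AM

Glazing ends at 5:15 PM − 100 min = 3:35 PM.
Baking ends at 3:35 PM + 30 min = 4:05 PM.
Resting the dough ends at 4:05 PM − 205 min = 12:40 PM.
Baking starts at 12:40 PM + 175 min = 3:35 PM.
Glazing starts at 3:35 PM − 102 min = 1:53 PM.
Resting the dough starts at 1:53 PM − 193 min = 10:40 AM.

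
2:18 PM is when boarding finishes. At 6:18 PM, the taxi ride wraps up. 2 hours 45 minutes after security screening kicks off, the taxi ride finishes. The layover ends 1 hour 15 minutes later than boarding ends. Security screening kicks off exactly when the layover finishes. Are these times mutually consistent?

Yes

The layover ends at 2:18 PM + 75 min = 3:33 PM.
So security screening starts at 3:33 PM.
The taxi ride ends at 3:33 PM + 165 min = 6:18 PM.
That matches the stated 6:18 PM, so the schedule is consistent.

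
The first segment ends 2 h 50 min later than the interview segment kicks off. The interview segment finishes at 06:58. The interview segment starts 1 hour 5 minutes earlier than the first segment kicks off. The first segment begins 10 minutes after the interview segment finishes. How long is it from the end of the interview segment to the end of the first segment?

115 minutes

The first segment starts at 06:58 + 10 min = 07:08.
The interview segment starts at 07:08 − 65 min = 06:03.
The first segment ends at 06:03 + 170 min = 08:53.
From 06:58 to 08:53 is 115 minutes.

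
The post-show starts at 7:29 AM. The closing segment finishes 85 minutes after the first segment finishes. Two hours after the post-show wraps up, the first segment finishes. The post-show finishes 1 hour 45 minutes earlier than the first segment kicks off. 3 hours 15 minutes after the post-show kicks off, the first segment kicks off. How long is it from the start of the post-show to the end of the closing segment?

The first segment starts at 7:29 AM + 195 min = 10:44 AM.
The post-show ends at 10:44 AM − 105 min = 8:59 AM.
The first segment ends at 8:59 AM + 120 min = 10:59 AM.
The closing segment ends at 10:59 AM + 85 min = 12:24 PM.
From 7:29 AM to 12:24 PM is 4 h 55 min.

4 h 55 min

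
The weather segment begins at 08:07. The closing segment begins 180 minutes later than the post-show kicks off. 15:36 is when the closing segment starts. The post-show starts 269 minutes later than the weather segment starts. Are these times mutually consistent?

Yes

The post-show starts at 08:07 + 269 min = 12:36.
The closing segment starts at 12:36 + 180 min = 15:36.
That matches the stated 15:36, so the schedule is consistent.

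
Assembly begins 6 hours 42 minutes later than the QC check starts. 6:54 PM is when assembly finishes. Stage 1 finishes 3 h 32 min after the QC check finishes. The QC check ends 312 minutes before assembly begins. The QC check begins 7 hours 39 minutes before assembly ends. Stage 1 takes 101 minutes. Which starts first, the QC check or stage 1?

The QC check starts at 6:54 PM − 459 min = 11:15 AM.
Assembly starts at 11:15 AM + 402 min = 5:57 PM.
The QC check ends at 5:57 PM − 312 min = 12:45 PM.
Stage 1 ends at 12:45 PM + 212 min = 4:17 PM.
Stage 1 starts at 4:17 PM − 101 min = 2:36 PM.
The QC check starts at 11:15 AM and stage 1 starts at 2:36 PM, so the QC check is first.

the QC check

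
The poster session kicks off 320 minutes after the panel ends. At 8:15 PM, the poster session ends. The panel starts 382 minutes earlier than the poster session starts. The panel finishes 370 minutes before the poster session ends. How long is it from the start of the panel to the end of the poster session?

The panel ends at 8:15 PM − 370 min = 2:05 PM.
The poster session starts at 2:05 PM + 320 min = 7:25 PM.
The panel starts at 7:25 PM − 382 min = 1:03 PM.
From 1:03 PM to 8:15 PM is 7 h 12 min.

7 h 12 min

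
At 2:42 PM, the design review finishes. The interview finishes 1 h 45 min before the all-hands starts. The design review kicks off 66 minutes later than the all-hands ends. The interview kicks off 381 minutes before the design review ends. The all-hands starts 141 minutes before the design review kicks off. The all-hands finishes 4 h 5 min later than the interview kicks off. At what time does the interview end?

9:26 AM

The interview starts at 2:42 PM − 381 min = 8:21 AM.
The all-hands ends at 8:21 AM + 245 min = 12:26 PM.
The design review starts at 12:26 PM + 66 min = 1:32 PM.
The all-hands starts at 1:32 PM − 141 min = 11:11 AM.
The interview ends at 11:11 AM − 105 min = 9:26 AM.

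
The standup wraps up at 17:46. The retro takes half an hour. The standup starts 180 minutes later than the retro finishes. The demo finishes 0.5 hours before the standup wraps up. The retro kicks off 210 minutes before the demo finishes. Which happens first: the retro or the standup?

The demo ends at 17:46 − 30 min = 17:16.
The retro starts at 17:16 − 210 min = 13:46.
The retro ends at 13:46 + 30 min = 14:16.
The standup starts at 14:16 + 180 min = 17:16.
The retro starts at 13:46 and the standup starts at 17:16, so the retro is first.

the retro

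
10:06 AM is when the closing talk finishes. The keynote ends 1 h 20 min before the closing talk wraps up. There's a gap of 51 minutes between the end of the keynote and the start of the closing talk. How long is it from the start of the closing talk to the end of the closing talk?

The keynote ends at 10:06 AM − 80 min = 8:46 AM.
The closing talk starts at 8:46 AM + 51 min = 9:37 AM.
From 9:37 AM to 10:06 AM is 29 minutes.

29 minutes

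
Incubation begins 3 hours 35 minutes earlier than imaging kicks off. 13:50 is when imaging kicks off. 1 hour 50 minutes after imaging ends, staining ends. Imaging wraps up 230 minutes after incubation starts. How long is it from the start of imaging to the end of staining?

Incubation starts at 13:50 − 215 min = 10:15.
Imaging ends at 10:15 + 230 min = 14:05.
Staining ends at 14:05 + 110 min = 15:55.
From 13:50 to 15:55 is 2 hours 5 minutes.

2 hours 5 minutes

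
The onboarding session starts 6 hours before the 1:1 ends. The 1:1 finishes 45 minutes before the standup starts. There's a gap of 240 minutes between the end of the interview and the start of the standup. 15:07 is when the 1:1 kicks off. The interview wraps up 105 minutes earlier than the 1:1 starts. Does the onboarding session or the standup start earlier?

the onboarding session

The interview ends at 15:07 − 105 min = 13:22.
The standup starts at 13:22 + 240 min = 17:22.
The 1:1 ends at 17:22 − 45 min = 16:37.
The onboarding session starts at 16:37 − 360 min = 10:37.
The onboarding session starts at 10:37 and the standup starts at 17:22, so the onboarding session is first.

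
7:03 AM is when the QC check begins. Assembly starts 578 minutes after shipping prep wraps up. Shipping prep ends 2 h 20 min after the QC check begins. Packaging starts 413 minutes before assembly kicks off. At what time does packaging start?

12:08 PM

Shipping prep ends at 7:03 AM + 140 min = 9:23 AM.
Assembly starts at 9:23 AM + 578 min = 7:01 PM.
Packaging starts at 7:01 PM − 413 min = 12:08 PM.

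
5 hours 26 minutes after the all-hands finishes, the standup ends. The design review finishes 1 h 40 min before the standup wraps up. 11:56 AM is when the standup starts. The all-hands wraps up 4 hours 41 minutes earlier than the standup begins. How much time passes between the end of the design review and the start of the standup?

55 minutes

The all-hands ends at 11:56 AM − 281 min = 7:15 AM.
The standup ends at 7:15 AM + 326 min = 12:41 PM.
The design review ends at 12:41 PM − 100 min = 11:01 AM.
From 11:01 AM to 11:56 AM is 55 minutes.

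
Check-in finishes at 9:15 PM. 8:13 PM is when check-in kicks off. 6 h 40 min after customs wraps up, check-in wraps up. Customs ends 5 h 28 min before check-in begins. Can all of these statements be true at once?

Customs ends at 8:13 PM − 328 min = 2:45 PM.
Check-in ends at 2:45 PM + 400 min = 9:25 PM.
But check-in is also said to end at 9:15 PM — a 10-minute conflict.

No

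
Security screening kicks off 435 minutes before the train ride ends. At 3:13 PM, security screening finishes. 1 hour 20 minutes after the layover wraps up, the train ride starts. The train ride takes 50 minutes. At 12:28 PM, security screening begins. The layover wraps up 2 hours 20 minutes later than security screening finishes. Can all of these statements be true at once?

The layover ends at 3:13 PM + 140 min = 5:33 PM.
The train ride starts at 5:33 PM + 80 min = 6:53 PM.
The train ride ends at 6:53 PM + 50 min = 7:43 PM.
Security screening starts at 7:43 PM − 435 min = 12:28 PM.
That matches the stated 12:28 PM, so the schedule is consistent.

Yes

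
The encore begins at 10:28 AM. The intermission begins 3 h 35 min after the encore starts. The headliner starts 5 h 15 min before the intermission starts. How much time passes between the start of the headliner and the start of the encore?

The intermission starts at 10:28 AM + 215 min = 2:03 PM.
The headliner starts at 2:03 PM − 315 min = 8:48 AM.
From 8:48 AM to 10:28 AM is 1 h 40 min.

1 h 40 min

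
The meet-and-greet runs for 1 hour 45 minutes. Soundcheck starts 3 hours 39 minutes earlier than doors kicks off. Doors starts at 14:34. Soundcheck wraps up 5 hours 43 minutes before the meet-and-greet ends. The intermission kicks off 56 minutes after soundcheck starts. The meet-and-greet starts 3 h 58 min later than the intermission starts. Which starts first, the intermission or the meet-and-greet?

the intermission

Soundcheck starts at 14:34 − 219 min = 10:55.
The intermission starts at 10:55 + 56 min = 11:51.
The meet-and-greet starts at 11:51 + 238 min = 15:49.
The intermission starts at 11:51 and the meet-and-greet starts at 15:49, so the intermission is first.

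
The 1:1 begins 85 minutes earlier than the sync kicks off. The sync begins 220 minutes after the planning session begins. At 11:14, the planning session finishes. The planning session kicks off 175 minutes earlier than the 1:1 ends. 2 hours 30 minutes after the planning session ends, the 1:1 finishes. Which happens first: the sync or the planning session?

the planning session

The 1:1 ends at 11:14 + 150 min = 13:44.
The planning session starts at 13:44 − 175 min = 10:49.
The sync starts at 10:49 + 220 min = 14:29.
The sync starts at 14:29 and the planning session starts at 10:49, so the planning session is first.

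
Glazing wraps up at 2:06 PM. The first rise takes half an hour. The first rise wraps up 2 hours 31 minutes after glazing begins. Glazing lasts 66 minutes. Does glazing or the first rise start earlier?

glazing

Glazing starts at 2:06 PM − 66 min = 1:00 PM.
The first rise ends at 1:00 PM + 151 min = 3:31 PM.
The first rise starts at 3:31 PM − 30 min = 3:01 PM.
Glazing starts at 1:00 PM and the first rise starts at 3:01 PM, so glazing is first.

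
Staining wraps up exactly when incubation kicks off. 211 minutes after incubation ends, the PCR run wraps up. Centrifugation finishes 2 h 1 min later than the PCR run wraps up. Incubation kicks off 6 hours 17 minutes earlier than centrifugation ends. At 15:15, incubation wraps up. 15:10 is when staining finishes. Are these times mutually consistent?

No

The PCR run ends at 15:15 + 211 min = 18:46.
Centrifugation ends at 18:46 + 121 min = 20:47.
Incubation starts at 20:47 − 377 min = 14:30.
So staining ends at 14:30.
But staining is also said to end at 15:10 — a 40-minute conflict.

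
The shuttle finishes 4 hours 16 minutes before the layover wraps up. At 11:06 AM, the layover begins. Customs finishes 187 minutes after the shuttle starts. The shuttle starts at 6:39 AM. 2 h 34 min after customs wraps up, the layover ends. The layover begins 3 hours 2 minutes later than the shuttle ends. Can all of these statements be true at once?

Yes

Customs ends at 6:39 AM + 187 min = 9:46 AM.
The layover ends at 9:46 AM + 154 min = 12:20 PM.
The shuttle ends at 12:20 PM − 256 min = 8:04 AM.
The layover starts at 8:04 AM + 182 min = 11:06 AM.
That matches the stated 11:06 AM, so the schedule is consistent.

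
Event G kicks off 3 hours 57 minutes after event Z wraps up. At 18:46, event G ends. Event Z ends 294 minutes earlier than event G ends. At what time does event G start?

17:49

Event Z ends at 18:46 − 294 min = 13:52.
Event G starts at 13:52 + 237 min = 17:49.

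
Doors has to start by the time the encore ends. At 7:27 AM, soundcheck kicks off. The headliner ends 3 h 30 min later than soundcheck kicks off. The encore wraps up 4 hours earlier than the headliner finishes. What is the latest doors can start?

6:57 AM

The headliner ends at 7:27 AM + 210 min = 10:57 AM.
The encore ends at 10:57 AM − 240 min = 6:57 AM.
Doors is bounded by the encore, so the latest it can start is 6:57 AM.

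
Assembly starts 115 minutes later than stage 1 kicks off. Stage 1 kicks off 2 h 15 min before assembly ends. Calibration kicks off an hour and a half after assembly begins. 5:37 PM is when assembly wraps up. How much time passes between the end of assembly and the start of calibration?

70 minutes

Stage 1 starts at 5:37 PM − 135 min = 3:22 PM.
Assembly starts at 3:22 PM + 115 min = 5:17 PM.
Calibration starts at 5:17 PM + 90 min = 6:47 PM.
From 5:37 PM to 6:47 PM is 70 minutes.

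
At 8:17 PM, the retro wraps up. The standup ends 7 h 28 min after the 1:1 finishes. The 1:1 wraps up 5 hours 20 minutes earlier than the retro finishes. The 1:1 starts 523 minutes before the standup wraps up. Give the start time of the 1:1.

1:42 PM

The 1:1 ends at 8:17 PM − 320 min = 2:57 PM.
The standup ends at 2:57 PM + 448 min = 10:25 PM.
The 1:1 starts at 10:25 PM − 523 min = 1:42 PM.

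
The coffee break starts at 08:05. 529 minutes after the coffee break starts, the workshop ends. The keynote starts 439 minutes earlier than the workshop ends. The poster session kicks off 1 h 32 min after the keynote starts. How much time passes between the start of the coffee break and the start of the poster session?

3 h 2 min

The workshop ends at 08:05 + 529 min = 16:54.
The keynote starts at 16:54 − 439 min = 09:35.
The poster session starts at 09:35 + 92 min = 11:07.
From 08:05 to 11:07 is 3 h 2 min.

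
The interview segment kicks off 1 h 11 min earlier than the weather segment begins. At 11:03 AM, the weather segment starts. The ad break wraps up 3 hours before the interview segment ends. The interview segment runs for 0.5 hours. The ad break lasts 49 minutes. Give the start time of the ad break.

The interview segment starts at 11:03 AM − 71 min = 9:52 AM.
The interview segment ends at 9:52 AM + 30 min = 10:22 AM.
The ad break ends at 10:22 AM − 180 min = 7:22 AM.
The ad break starts at 7:22 AM − 49 min = 6:33 AM.

6:33 AM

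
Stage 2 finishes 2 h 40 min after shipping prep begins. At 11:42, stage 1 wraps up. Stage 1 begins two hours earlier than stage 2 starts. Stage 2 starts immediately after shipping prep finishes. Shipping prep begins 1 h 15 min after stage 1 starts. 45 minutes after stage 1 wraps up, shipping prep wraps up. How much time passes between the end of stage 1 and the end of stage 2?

Shipping prep ends at 11:42 + 45 min = 12:27.
So stage 2 starts at 12:27.
Stage 1 starts at 12:27 − 120 min = 10:27.
Shipping prep starts at 10:27 + 75 min = 11:42.
Stage 2 ends at 11:42 + 160 min = 14:22.
From 11:42 to 14:22 is 2 hours 40 minutes.

2 hours 40 minutes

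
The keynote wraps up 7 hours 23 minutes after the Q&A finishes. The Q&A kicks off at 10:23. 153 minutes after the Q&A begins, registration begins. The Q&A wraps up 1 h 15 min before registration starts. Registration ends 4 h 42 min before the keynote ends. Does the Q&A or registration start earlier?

Registration starts at 10:23 + 153 min = 12:56.
The Q&A starts at 10:23 and registration starts at 12:56, so the Q&A is first.

the Q&A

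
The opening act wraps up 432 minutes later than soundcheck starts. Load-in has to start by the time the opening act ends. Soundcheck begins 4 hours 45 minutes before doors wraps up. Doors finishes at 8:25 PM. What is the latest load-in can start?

Soundcheck starts at 8:25 PM − 285 min = 3:40 PM.
The opening act ends at 3:40 PM + 432 min = 10:52 PM.
Load-in is bounded by the opening act, so the latest it can start is 10:52 PM.

10:52 PM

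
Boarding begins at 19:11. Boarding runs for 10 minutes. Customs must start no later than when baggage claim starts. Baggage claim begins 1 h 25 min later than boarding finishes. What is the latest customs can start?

20:46

Boarding ends at 19:11 + 10 min = 19:21.
Baggage claim starts at 19:21 + 85 min = 20:46.
Customs is bounded by baggage claim, so the latest it can start is 20:46.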